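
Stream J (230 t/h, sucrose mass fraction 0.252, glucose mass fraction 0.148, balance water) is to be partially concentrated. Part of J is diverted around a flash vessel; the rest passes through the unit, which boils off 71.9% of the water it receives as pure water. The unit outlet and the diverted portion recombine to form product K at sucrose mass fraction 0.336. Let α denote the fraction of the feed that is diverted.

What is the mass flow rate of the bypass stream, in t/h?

96.71 t/h

All 230×0.252 = 57.96 t/h of sucrose reaches K, so K = 57.96/0.336 = 172.5 t/h and vapour = 57.5 t/h.
The evaporator receives (1−α)·230 of feed at 0.600 water and removes 0.719 of that water:
0.719×0.600×(1−α)×230 = 57.5
(1−α) = 57.5/99.222 = 0.5795;  α = 0.4205.
Bypass flow = 0.4205×230 = 96.713 t/h.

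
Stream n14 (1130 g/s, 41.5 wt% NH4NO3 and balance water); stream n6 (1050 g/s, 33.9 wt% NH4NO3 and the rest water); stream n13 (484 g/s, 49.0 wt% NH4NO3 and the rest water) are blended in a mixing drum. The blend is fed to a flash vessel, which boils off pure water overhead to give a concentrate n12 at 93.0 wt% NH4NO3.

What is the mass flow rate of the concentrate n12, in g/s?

NH4NO3 entering = 1130×0.415 + 1050×0.339 + 484×0.490 = 1062.1 g/s.
All NH4NO3 reports to n12, so n12 = 1062.1/0.930 = 1142 g/s.

1142 g/s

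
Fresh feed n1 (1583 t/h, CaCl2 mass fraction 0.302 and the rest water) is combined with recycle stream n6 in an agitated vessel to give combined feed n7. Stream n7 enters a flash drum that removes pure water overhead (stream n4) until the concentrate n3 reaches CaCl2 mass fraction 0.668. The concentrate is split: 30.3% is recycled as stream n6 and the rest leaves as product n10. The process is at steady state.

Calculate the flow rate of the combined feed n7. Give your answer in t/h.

1894 t/h

Overall CaCl2 balance (none leaves overhead): CaCl2 in fresh feed = CaCl2 in product, i.e. 1583×0.302 = (1−0.303)·n3·0.668.
n3 = 478.07/(0.668×0.697) = 1026.8 t/h.
Recycle n6 = 0.303×1026.8 = 311.12 t/h.
Combined feed n7 = 1583 + 311.12 = 1894.1 t/h.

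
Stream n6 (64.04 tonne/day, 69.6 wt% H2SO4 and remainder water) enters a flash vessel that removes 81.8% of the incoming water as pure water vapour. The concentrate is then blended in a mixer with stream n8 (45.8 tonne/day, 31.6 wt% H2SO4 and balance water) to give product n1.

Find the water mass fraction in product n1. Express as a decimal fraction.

Vapour removed = 0.818×0.304×64.04 = 15.925 tonne/day; concentrate = 48.115 tonne/day.
water reaching the mixer = 3.5432 (from concentrate) + 45.8×0.684 = 34.87 tonne/day.
Product flow = 48.115 + 45.8 = 93.915 tonne/day; water fraction = 0.371.

0.371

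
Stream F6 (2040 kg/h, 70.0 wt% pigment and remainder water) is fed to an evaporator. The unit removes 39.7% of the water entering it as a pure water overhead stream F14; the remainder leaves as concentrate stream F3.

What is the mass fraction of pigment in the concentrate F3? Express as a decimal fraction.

pigment is not removed: 2040×0.700 = 1428 kg/h of pigment enters F3.
water entering = 2040×0.300 = 612 kg/h; overhead removed = 0.397×612 = 242.96 kg/h.
Concentrate = 2040 − 242.96 = 1797 kg/h.
Mass fraction = 1428/1797 = 0.795.

0.795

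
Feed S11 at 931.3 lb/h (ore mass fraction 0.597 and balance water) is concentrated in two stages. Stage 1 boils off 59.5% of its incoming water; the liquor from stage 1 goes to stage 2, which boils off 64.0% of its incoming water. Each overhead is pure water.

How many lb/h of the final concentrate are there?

610.7 lb/h

water in feed = 931.3×0.403 = 375.31 lb/h.
After stage 1: water left = (1−0.595)×375.31 = 152; stream total = 707.99 lb/h.
After stage 2: water left = (1−0.640)×152 = 54.721; final concentrate = 610.71 lb/h.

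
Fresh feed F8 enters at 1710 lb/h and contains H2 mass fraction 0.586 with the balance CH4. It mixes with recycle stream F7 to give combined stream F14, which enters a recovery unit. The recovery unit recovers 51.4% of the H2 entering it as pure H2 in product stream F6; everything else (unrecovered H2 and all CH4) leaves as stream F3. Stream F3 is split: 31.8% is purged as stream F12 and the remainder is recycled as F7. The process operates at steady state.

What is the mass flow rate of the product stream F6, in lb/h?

H2 in F14: m_A = 1710×0.586 + (1−0.318)·(1−0.514)·m_A, so m_A = 1002.1/0.6685 = 1498.9 lb/h.
Product F6 = 0.514×1498.9 = 770.41 lb/h.

770.4 lb/h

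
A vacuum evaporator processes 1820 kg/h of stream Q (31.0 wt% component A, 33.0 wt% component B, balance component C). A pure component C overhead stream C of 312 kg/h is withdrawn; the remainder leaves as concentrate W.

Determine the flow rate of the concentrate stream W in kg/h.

1508 kg/h

Concentrate = 1820 − 312 = 1508 kg/h.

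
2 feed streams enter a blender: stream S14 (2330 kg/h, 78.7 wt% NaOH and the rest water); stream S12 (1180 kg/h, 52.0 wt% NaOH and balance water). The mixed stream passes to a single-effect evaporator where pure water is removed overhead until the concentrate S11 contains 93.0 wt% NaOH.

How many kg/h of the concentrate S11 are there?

NaOH entering = 2330×0.787 + 1180×0.520 = 2447.3 kg/h.
All NaOH reports to S11, so S11 = 2447.3/0.930 = 2631.5 kg/h.

2632 kg/h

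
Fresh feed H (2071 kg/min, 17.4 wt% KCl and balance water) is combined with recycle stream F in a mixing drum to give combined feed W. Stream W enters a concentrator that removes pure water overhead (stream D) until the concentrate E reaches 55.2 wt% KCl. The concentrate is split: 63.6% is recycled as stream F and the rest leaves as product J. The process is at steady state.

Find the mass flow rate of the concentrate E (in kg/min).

Overall KCl balance (none leaves overhead): KCl in fresh feed = KCl in product, i.e. 2071×0.174 = (1−0.636)·E·0.552.
E = 360.35/(0.552×0.364) = 1793.4 kg/min.

1793 kg/min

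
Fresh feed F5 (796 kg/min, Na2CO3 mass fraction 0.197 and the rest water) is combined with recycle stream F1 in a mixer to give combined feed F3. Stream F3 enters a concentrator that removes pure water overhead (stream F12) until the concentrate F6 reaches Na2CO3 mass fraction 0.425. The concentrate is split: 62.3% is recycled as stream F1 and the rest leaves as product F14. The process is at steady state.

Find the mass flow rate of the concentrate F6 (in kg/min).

978.7 kg/min

Overall Na2CO3 balance (none leaves overhead): Na2CO3 in fresh feed = Na2CO3 in product, i.e. 796×0.197 = (1−0.623)·F6·0.425.
F6 = 156.81/(0.425×0.377) = 978.7 kg/min.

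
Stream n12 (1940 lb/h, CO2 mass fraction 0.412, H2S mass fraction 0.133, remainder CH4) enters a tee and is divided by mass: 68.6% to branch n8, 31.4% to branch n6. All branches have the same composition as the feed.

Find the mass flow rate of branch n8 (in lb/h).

1331 lb/h

Branch n8 flow = 0.686×1940 = 1330.8 lb/h.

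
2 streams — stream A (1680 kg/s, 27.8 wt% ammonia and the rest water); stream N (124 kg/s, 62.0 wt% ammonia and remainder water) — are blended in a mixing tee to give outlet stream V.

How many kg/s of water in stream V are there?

1260 kg/s

water out = water in = 1680×0.722 + 124×0.380 = 1260.1 kg/s.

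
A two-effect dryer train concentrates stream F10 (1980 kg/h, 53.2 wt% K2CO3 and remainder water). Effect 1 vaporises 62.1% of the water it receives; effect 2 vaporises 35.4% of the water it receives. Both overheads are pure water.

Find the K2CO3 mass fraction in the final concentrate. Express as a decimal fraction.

water in feed = 1980×0.468 = 926.64 kg/h.
After stage 1: water left = (1−0.621)×926.64 = 351.2; stream total = 1404.6 kg/h.
After stage 2: water left = (1−0.354)×351.2 = 226.87; final concentrate = 1280.2 kg/h.
K2CO3 fraction = 1053.4/1280.2 = 0.823.

0.823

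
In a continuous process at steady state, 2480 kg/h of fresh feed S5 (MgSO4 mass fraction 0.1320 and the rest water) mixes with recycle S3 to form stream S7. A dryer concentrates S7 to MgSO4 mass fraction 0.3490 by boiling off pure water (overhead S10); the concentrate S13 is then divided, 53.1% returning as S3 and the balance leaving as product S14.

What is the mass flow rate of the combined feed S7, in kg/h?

3542 kg/h

Overall MgSO4 balance (none leaves overhead): MgSO4 in fresh feed = MgSO4 in product, i.e. 2480×0.132 = (1−0.531)·S13·0.349.
S13 = 327.36/(0.349×0.469) = 2000 kg/h.
Recycle S3 = 0.531×2000 = 1062 kg/h.
Combined feed S7 = 2480 + 1062 = 3542 kg/h.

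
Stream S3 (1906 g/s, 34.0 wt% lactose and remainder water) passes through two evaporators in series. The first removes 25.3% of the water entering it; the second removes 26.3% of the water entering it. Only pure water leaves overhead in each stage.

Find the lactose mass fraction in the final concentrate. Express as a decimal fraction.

0.483

water in feed = 1906×0.660 = 1258 g/s.
After stage 1: water left = (1−0.253)×1258 = 939.7; stream total = 1587.7 g/s.
After stage 2: water left = (1−0.263)×939.7 = 692.56; final concentrate = 1340.6 g/s.
lactose fraction = 648.04/1340.6 = 0.483.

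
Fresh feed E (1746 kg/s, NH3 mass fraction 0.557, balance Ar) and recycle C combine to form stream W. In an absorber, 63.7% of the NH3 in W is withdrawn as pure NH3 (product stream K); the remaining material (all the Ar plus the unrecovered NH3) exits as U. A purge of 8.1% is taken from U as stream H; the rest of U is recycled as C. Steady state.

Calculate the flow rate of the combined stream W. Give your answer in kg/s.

11010 kg/s

Ar enters only via E and leaves only via the purge: 1746×0.443 = 0.081×(Ar in U), and the absorber passes all Ar, so Ar in W = Ar in U = 9549.1 kg/s.
NH3 in W: m_A = 1746×0.557 + (1−0.081)·(1−0.637)·m_A, so m_A = 972.52/0.6664 = 1459.4 kg/s.
W = 1459.4 + 9549.1 = 11008 kg/s.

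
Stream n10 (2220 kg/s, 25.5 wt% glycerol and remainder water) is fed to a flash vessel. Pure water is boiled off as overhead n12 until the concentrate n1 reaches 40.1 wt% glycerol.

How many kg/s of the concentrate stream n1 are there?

1412 kg/s

glycerol is conserved: 2220×0.255 = 566.1 kg/s all reports to the concentrate.
Concentrate = 566.1/(target fraction) = 1411.7 kg/s.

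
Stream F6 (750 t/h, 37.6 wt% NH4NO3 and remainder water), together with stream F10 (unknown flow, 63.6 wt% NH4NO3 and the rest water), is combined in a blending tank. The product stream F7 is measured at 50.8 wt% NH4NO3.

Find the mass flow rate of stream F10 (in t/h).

Let F10 be the unknown flow. Total out = 750 + F10.
NH4NO3 balance: 282 + 0.636·F10 = 0.508·(750 + F10)
(0.636 − 0.508)·F10 = 0.508×750 − 282 = 99
F10 = 99 / 0.128 = 773.44 t/h

773.4 t/h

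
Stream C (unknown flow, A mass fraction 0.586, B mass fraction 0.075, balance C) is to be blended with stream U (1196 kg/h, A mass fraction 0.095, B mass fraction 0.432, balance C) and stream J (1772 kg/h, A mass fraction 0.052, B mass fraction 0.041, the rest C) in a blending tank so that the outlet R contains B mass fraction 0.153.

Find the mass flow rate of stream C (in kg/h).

Let C be the unknown flow. Total out = 2968 + C.
B balance: 589.32 + 0.075·C = 0.153·(2968 + C)
(0.075 − 0.153)·C = 0.153×2968 − 589.32 = -135.22
C = -135.22 / -0.078 = 1733.6 kg/h

1734 kg/h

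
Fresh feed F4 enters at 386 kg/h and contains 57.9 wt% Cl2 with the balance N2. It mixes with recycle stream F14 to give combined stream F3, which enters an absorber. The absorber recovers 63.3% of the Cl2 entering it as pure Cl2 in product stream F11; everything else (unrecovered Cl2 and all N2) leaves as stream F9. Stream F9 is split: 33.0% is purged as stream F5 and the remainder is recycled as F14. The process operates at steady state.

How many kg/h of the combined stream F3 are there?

788.8 kg/h

N2 enters only via F4 and leaves only via the purge: 386×0.421 = 0.330×(N2 in F9), and the absorber passes all N2, so N2 in F3 = N2 in F9 = 492.44 kg/h.
Cl2 in F3: m_A = 386×0.579 + (1−0.330)·(1−0.633)·m_A, so m_A = 223.49/0.7541 = 296.37 kg/h.
F3 = 296.37 + 492.44 = 788.81 kg/h.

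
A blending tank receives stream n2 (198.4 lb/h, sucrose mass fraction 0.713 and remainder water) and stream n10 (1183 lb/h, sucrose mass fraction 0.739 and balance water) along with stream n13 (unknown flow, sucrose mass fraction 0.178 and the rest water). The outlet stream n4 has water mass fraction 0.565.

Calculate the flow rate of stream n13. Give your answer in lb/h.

1614 lb/h

Let n13 be the unknown flow. Total out = 1381.4 + n13.
water balance: 365.7 + 0.822·n13 = 0.565·(1381.4 + n13)
(0.822 − 0.565)·n13 = 0.565×1381.4 − 365.7 = 414.79
n13 = 414.79 / 0.257 = 1614 lb/h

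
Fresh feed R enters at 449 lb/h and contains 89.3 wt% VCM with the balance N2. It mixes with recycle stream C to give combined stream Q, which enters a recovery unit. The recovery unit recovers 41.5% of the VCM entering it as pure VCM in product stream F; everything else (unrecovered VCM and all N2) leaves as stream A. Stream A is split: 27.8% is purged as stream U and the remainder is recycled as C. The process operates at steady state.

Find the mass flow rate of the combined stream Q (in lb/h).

N2 enters only via R and leaves only via the purge: 449×0.107 = 0.278×(N2 in A), and the recovery unit passes all N2, so N2 in Q = N2 in A = 172.82 lb/h.
VCM in Q: m_A = 449×0.893 + (1−0.278)·(1−0.415)·m_A, so m_A = 400.96/0.5776 = 694.14 lb/h.
Q = 694.14 + 172.82 = 866.96 lb/h.

867 lb/h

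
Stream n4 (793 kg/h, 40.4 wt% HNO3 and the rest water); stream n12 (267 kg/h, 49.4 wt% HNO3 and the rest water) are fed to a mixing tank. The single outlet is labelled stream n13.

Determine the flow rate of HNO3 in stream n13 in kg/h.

HNO3 out = HNO3 in = 793×0.404 + 267×0.494 = 452.27 kg/h.

452.3 kg/h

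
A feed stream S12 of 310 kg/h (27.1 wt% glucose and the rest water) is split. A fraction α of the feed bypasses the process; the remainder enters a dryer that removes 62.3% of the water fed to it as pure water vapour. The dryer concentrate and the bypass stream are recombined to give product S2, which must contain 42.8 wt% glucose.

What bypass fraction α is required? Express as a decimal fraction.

All 310×0.271 = 84.01 kg/h of glucose reaches S2, so S2 = 84.01/0.428 = 196.29 kg/h and vapour = 113.71 kg/h.
The evaporator receives (1−α)·310 of feed at 0.729 water and removes 0.623 of that water:
0.623×0.729×(1−α)×310 = 113.71
(1−α) = 113.71/140.79 = 0.8077;  α = 0.1923.

0.192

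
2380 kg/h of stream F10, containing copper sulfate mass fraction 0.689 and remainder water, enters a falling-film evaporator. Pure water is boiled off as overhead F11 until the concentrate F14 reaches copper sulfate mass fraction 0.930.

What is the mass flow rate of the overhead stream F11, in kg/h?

copper sulfate is conserved: 2380×0.689 = 1639.8 kg/h all reports to the concentrate.
Concentrate = 1639.8/(target fraction) = 1763.2 kg/h.
Overhead = 2380 − 1763.2 = 616.75 kg/h.

616.8 kg/h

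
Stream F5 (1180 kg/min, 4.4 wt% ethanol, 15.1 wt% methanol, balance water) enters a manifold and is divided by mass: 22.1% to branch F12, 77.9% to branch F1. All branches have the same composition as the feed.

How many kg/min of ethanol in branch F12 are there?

11.47 kg/min

Branch F12 total = 0.221×1180 = 260.78 kg/min.
ethanol in F12 = 0.044×260.78 = 11.474 kg/min.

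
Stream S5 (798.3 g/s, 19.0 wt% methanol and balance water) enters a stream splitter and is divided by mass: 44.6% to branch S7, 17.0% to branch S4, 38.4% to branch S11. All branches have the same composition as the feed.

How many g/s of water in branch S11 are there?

Branch S11 total = 0.384×798.3 = 306.55 g/s.
water in S11 = 0.810×306.55 = 248.3 g/s.

248.3 g/s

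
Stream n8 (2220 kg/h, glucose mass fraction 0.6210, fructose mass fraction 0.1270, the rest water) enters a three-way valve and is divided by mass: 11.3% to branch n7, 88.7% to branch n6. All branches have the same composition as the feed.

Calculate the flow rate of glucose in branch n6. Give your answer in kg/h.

1223 kg/h

Branch n6 total = 0.887×2220 = 1969.1 kg/h.
glucose in n6 = 0.621×1969.1 = 1222.8 kg/h.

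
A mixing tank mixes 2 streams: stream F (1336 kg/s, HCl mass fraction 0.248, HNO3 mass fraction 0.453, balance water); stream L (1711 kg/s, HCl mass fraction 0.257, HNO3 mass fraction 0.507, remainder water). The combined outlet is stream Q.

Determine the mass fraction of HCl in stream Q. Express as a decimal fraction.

0.253

Total flow out = 1336 + 1711 = 3047 kg/s.
HCl in = 1336×0.248 + 1711×0.257 = 771.06 kg/s.
HCl mass fraction in Q = 771.06/3047 = 0.253.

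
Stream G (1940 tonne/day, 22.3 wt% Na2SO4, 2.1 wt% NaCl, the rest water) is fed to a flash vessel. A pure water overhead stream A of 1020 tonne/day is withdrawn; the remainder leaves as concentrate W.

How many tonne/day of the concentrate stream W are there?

920 tonne/day

Concentrate = 1940 − 1020 = 920 tonne/day.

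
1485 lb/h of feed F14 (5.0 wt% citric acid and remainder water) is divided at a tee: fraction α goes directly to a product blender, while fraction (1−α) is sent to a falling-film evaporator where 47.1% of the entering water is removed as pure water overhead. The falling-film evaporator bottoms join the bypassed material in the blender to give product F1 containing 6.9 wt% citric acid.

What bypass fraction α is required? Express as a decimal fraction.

0.385

All 1485×0.050 = 74.25 lb/h of citric acid reaches F1, so F1 = 74.25/0.069 = 1076.1 lb/h and vapour = 408.91 lb/h.
The evaporator receives (1−α)·1485 of feed at 0.950 water and removes 0.471 of that water:
0.471×0.950×(1−α)×1485 = 408.91
(1−α) = 408.91/664.46 = 0.6154;  α = 0.3846.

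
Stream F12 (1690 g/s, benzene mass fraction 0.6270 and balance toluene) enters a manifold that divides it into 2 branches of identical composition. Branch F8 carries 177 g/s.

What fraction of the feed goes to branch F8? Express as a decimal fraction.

0.105

Fraction to F8 = 177/1690 = 0.1047.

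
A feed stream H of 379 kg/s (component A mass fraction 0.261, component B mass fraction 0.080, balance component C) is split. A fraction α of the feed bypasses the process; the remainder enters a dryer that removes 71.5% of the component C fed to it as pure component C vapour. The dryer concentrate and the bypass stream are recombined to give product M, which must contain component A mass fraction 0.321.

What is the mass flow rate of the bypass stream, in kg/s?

All 379×0.261 = 98.919 kg/s of component A reaches M, so M = 98.919/0.321 = 308.16 kg/s and vapour = 70.841 kg/s.
The evaporator receives (1−α)·379 of feed at 0.659 component C and removes 0.715 of that component C:
0.715×0.659×(1−α)×379 = 70.841
(1−α) = 70.841/178.58 = 0.3967;  α = 0.6033.
Bypass flow = 0.6033×379 = 228.65 kg/s.

228.7 kg/s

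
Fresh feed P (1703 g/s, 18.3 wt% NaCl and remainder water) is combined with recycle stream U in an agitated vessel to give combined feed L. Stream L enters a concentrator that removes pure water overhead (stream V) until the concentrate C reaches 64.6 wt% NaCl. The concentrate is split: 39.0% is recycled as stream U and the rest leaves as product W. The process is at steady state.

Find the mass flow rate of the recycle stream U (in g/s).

308.4 g/s

Overall NaCl balance (none leaves overhead): NaCl in fresh feed = NaCl in product, i.e. 1703×0.183 = (1−0.390)·C·0.646.
C = 311.65/(0.646×0.610) = 790.87 g/s.
Recycle U = 0.390×790.87 = 308.44 g/s.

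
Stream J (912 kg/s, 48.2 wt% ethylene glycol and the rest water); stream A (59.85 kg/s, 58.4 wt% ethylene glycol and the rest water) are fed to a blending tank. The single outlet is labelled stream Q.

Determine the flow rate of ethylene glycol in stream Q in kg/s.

ethylene glycol out = ethylene glycol in = 912×0.482 + 59.85×0.584 = 474.54 kg/s.

474.5 kg/s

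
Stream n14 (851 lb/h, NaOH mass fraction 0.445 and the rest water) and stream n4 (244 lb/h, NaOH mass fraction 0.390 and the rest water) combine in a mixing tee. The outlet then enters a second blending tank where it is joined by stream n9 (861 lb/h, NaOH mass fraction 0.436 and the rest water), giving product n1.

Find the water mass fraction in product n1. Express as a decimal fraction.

0.566

Overall, product flow = 1956 lb/h.
water in = 851×0.555 + 244×0.610 + 861×0.564 = 1106.7 lb/h.
water fraction in n1 = 0.566.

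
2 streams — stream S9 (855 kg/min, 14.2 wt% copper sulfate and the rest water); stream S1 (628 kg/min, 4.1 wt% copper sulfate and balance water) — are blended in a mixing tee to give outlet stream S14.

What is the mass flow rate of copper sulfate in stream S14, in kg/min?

copper sulfate out = copper sulfate in = 855×0.142 + 628×0.041 = 147.16 kg/min.

147.2 kg/min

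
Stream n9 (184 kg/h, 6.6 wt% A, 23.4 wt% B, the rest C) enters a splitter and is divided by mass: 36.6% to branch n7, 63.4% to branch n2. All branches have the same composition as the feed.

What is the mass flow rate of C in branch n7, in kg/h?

47.14 kg/h

Branch n7 total = 0.366×184 = 67.344 kg/h.
C in n7 = 0.700×67.344 = 47.141 kg/h.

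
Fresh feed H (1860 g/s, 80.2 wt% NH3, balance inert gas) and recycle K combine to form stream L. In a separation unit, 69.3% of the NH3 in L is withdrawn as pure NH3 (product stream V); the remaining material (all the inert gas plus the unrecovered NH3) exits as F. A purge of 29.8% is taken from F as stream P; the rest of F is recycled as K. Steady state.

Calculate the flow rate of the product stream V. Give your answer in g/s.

NH3 in L: m_A = 1860×0.802 + (1−0.298)·(1−0.693)·m_A, so m_A = 1491.7/0.7845 = 1901.5 g/s.
Product V = 0.693×1901.5 = 1317.8 g/s.

1318 g/s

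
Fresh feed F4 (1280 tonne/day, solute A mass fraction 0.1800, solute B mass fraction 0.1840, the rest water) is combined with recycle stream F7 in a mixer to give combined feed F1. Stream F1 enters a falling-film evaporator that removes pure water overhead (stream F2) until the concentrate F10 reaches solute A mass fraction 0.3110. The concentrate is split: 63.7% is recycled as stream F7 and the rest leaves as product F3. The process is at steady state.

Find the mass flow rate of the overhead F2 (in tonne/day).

Overall solute A balance (none leaves overhead): solute A in fresh feed = solute A in product, i.e. 1280×0.180 = (1−0.637)·F10·0.311.
F10 = 230.4/(0.311×0.363) = 2040.9 tonne/day.
Recycle F7 = 0.637×2040.9 = 1300 tonne/day.
Combined feed F1 = 1280 + 1300 = 2580 tonne/day.
Overhead F2 = F1 − F10 = 2580 − 2040.9 = 539.16 tonne/day.

539.2 tonne/day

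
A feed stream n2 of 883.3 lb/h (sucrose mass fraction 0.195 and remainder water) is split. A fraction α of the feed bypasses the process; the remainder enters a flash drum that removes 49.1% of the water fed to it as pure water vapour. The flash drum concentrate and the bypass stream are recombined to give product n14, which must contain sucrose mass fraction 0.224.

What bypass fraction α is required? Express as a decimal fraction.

0.672

All 883.3×0.195 = 172.24 lb/h of sucrose reaches n14, so n14 = 172.24/0.224 = 768.94 lb/h and vapour = 114.36 lb/h.
The evaporator receives (1−α)·883.3 of feed at 0.805 water and removes 0.491 of that water:
0.491×0.805×(1−α)×883.3 = 114.36
(1−α) = 114.36/349.13 = 0.3275;  α = 0.6725.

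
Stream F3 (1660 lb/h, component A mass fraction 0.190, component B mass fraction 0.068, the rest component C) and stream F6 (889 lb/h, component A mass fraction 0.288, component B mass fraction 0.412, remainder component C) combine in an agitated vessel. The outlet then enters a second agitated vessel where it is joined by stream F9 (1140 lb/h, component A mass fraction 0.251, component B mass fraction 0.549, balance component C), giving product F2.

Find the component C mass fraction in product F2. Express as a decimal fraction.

Overall, product flow = 3689 lb/h.
component C in = 1660×0.742 + 889×0.300 + 1140×0.200 = 1726.4 lb/h.
component C fraction in F2 = 0.468.

0.468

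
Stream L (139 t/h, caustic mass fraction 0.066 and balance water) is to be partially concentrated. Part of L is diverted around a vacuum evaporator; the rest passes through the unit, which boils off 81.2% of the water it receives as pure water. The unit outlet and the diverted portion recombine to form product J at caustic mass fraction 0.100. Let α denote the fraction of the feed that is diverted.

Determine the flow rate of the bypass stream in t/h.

All 139×0.066 = 9.174 t/h of caustic reaches J, so J = 9.174/0.100 = 91.74 t/h and vapour = 47.26 t/h.
The evaporator receives (1−α)·139 of feed at 0.934 water and removes 0.812 of that water:
0.812×0.934×(1−α)×139 = 47.26
(1−α) = 47.26/105.42 = 0.4483;  α = 0.5517.
Bypass flow = 0.5517×139 = 76.685 t/h.

76.69 t/h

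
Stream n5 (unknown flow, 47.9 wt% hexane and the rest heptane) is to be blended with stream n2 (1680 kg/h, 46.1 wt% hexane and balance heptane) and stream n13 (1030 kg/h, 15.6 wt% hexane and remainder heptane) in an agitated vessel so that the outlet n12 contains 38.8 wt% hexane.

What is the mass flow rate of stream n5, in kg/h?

Let n5 be the unknown flow. Total out = 2710 + n5.
hexane balance: 935.16 + 0.479·n5 = 0.388·(2710 + n5)
(0.479 − 0.388)·n5 = 0.388×2710 − 935.16 = 116.32
n5 = 116.32 / 0.091 = 1278.2 kg/h

1278 kg/h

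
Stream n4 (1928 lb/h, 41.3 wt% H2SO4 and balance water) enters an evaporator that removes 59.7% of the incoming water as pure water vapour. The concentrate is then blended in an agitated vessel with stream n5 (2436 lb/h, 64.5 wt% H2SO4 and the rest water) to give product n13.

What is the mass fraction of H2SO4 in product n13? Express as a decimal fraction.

Vapour removed = 0.597×0.587×1928 = 675.65 lb/h; concentrate = 1252.4 lb/h.
H2SO4 reaching the mixer = 796.26 (from concentrate) + 2436×0.645 = 2367.5 lb/h.
Product flow = 1252.4 + 2436 = 3688.4 lb/h; H2SO4 fraction = 0.642.

0.642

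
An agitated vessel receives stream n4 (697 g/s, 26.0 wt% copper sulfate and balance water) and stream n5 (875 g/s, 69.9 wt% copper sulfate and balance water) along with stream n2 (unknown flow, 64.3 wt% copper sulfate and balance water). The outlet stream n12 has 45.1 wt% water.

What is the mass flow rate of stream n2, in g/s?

Let n2 be the unknown flow. Total out = 1572 + n2.
water balance: 779.15 + 0.357·n2 = 0.451·(1572 + n2)
(0.357 − 0.451)·n2 = 0.451×1572 − 779.15 = -70.183
n2 = -70.183 / -0.094 = 746.63 g/s

746.6 g/s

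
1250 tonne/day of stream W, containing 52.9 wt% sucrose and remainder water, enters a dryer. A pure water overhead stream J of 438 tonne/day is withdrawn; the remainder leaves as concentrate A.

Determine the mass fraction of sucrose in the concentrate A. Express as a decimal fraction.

0.8143

sucrose is not removed: 1250×0.529 = 661.25 tonne/day of sucrose enters A.
Concentrate = 1250 − 438 = 812 tonne/day.
Mass fraction = 661.25/812 = 0.8143.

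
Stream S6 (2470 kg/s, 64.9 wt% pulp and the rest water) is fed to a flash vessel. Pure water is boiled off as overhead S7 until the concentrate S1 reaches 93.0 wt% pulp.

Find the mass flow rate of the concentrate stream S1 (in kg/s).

pulp is conserved: 2470×0.649 = 1603 kg/s all reports to the concentrate.
Concentrate = 1603/(target fraction) = 1723.7 kg/s.

1724 kg/s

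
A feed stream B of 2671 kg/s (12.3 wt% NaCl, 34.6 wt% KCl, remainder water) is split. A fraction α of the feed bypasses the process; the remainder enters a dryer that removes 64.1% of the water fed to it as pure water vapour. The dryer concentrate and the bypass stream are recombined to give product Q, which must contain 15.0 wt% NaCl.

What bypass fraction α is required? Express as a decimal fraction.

All 2671×0.123 = 328.53 kg/s of NaCl reaches Q, so Q = 328.53/0.150 = 2190.2 kg/s and vapour = 480.78 kg/s.
The evaporator receives (1−α)·2671 of feed at 0.531 water and removes 0.641 of that water:
0.641×0.531×(1−α)×2671 = 480.78
(1−α) = 480.78/909.13 = 0.5288;  α = 0.4712.

0.471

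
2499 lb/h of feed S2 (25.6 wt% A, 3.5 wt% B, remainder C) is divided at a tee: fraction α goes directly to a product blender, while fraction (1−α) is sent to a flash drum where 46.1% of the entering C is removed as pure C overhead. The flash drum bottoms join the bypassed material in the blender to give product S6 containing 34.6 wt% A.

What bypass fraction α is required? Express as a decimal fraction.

All 2499×0.256 = 639.74 lb/h of A reaches S6, so S6 = 639.74/0.346 = 1849 lb/h and vapour = 650.03 lb/h.
The evaporator receives (1−α)·2499 of feed at 0.709 C and removes 0.461 of that C:
0.461×0.709×(1−α)×2499 = 650.03
(1−α) = 650.03/816.8 = 0.7958;  α = 0.2042.

0.204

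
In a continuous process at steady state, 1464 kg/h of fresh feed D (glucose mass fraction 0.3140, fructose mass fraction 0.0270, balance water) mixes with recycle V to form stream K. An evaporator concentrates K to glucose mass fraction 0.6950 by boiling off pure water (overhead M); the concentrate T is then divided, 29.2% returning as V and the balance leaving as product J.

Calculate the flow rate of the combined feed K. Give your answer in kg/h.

1737 kg/h

Overall glucose balance (none leaves overhead): glucose in fresh feed = glucose in product, i.e. 1464×0.314 = (1−0.292)·T·0.695.
T = 459.7/(0.695×0.708) = 934.23 kg/h.
Recycle V = 0.292×934.23 = 272.79 kg/h.
Combined feed K = 1464 + 272.79 = 1736.8 kg/h.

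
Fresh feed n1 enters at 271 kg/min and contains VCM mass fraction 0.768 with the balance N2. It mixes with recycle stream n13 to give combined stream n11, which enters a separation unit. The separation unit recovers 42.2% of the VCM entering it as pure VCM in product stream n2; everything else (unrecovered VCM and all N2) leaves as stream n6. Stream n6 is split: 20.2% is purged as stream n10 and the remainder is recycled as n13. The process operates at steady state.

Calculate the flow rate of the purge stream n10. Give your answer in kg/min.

N2 enters only via n1 and leaves only via the purge: 271×0.232 = 0.202×(N2 in n6), and the separation unit passes all N2, so N2 in n11 = N2 in n6 = 311.25 kg/min.
VCM in n11: m_A = 271×0.768 + (1−0.202)·(1−0.422)·m_A, so m_A = 208.13/0.5388 = 386.31 kg/min.
n6 = (1−0.422)×386.31 + 311.25 = 534.54 kg/min.
Purge n10 = 0.202×534.54 = 107.98 kg/min.

108 kg/min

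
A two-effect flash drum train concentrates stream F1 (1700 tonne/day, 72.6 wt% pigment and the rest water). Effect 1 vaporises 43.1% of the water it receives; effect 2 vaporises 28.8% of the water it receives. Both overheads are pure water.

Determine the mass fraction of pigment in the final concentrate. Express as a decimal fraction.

water in feed = 1700×0.274 = 465.8 tonne/day.
After stage 1: water left = (1−0.431)×465.8 = 265.04; stream total = 1499.2 tonne/day.
After stage 2: water left = (1−0.288)×265.04 = 188.71; final concentrate = 1422.9 tonne/day.
pigment fraction = 1234.2/1422.9 = 0.867.

0.867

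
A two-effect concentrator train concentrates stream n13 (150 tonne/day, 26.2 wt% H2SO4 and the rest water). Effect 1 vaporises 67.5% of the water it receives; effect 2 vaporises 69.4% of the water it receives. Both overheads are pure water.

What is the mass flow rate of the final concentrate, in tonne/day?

50.31 tonne/day

water in feed = 150×0.738 = 110.7 tonne/day.
After stage 1: water left = (1−0.675)×110.7 = 35.977; stream total = 75.277 tonne/day.
After stage 2: water left = (1−0.694)×35.977 = 11.009; final concentrate = 50.309 tonne/day.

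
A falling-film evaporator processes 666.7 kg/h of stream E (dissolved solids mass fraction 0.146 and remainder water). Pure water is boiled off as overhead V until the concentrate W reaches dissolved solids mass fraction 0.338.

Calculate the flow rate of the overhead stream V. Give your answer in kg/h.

378.7 kg/h

dissolved solids is conserved: 666.7×0.146 = 97.338 kg/h all reports to the concentrate.
Concentrate = 97.338/(target fraction) = 287.98 kg/h.
Overhead = 666.7 − 287.98 = 378.72 kg/h.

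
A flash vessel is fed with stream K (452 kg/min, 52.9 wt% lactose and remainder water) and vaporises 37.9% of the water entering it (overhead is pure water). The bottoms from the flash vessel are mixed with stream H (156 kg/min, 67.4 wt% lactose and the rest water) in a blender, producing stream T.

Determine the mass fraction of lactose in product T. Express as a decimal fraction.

0.6528

Vapour removed = 0.379×0.471×452 = 80.686 kg/min; concentrate = 371.31 kg/min.
lactose reaching the mixer = 239.11 (from concentrate) + 156×0.674 = 344.25 kg/min.
Product flow = 371.31 + 156 = 527.31 kg/min; lactose fraction = 0.6528.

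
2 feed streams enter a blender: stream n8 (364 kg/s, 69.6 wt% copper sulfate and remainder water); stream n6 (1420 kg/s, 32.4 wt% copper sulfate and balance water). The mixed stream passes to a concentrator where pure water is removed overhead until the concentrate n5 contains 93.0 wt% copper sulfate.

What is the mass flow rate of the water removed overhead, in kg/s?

1017 kg/s

copper sulfate entering = 364×0.696 + 1420×0.324 = 713.42 kg/s.
All copper sulfate reports to n5, so n5 = 713.42/0.930 = 767.12 kg/s.
Total feed = 1784 kg/s; overhead = 1784 − 767.12 = 1016.9 kg/s.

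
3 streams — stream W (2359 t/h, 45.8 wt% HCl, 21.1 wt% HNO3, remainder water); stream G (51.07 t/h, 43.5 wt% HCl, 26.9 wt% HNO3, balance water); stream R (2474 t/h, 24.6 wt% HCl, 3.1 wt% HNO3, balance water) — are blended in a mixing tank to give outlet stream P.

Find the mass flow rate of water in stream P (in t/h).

2585 t/h

water out = water in = 2359×0.331 + 51.07×0.296 + 2474×0.723 = 2584.6 t/h.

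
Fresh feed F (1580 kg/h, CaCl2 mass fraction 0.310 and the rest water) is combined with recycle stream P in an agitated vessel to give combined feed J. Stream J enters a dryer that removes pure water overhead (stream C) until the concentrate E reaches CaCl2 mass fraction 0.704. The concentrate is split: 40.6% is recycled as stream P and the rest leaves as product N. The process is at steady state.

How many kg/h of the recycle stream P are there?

475.5 kg/h

Overall CaCl2 balance (none leaves overhead): CaCl2 in fresh feed = CaCl2 in product, i.e. 1580×0.310 = (1−0.406)·E·0.704.
E = 489.8/(0.704×0.594) = 1171.3 kg/h.
Recycle P = 0.406×1171.3 = 475.54 kg/h.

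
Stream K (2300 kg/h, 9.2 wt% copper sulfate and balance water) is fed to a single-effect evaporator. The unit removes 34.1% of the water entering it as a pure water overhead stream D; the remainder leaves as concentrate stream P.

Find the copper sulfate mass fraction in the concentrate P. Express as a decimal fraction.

0.133

copper sulfate is not removed: 2300×0.092 = 211.6 kg/h of copper sulfate enters P.
water entering = 2300×0.908 = 2088.4 kg/h; overhead removed = 0.341×2088.4 = 712.14 kg/h.
Concentrate = 2300 − 712.14 = 1587.9 kg/h.
Mass fraction = 211.6/1587.9 = 0.133.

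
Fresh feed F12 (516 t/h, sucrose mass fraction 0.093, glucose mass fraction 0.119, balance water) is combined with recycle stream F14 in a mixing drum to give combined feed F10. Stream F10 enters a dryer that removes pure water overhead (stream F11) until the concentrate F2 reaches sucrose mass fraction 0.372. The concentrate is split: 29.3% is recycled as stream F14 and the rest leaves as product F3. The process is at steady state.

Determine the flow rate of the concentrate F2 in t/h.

Overall sucrose balance (none leaves overhead): sucrose in fresh feed = sucrose in product, i.e. 516×0.093 = (1−0.293)·F2·0.372.
F2 = 47.988/(0.372×0.707) = 182.46 t/h.

182.5 t/h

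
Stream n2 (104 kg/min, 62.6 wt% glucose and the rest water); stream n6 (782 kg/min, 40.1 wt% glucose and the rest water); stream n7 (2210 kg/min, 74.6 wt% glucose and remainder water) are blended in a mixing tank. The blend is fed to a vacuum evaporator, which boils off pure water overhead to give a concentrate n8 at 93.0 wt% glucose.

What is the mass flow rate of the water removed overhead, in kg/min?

916.1 kg/min

glucose entering = 104×0.626 + 782×0.401 + 2210×0.746 = 2027.3 kg/min.
All glucose reports to n8, so n8 = 2027.3/0.930 = 2179.9 kg/min.
Total feed = 3096 kg/min; overhead = 3096 − 2179.9 = 916.06 kg/min.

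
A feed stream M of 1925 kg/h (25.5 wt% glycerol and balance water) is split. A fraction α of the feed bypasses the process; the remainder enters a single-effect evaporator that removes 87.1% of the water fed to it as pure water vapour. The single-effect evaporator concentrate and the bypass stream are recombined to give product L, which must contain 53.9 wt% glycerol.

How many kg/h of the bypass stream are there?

361.9 kg/h

All 1925×0.255 = 490.88 kg/h of glycerol reaches L, so L = 490.88/0.539 = 910.71 kg/h and vapour = 1014.3 kg/h.
The evaporator receives (1−α)·1925 of feed at 0.745 water and removes 0.871 of that water:
0.871×0.745×(1−α)×1925 = 1014.3
(1−α) = 1014.3/1249.1 = 0.8120;  α = 0.1880.
Bypass flow = 0.1880×1925 = 361.9 kg/h.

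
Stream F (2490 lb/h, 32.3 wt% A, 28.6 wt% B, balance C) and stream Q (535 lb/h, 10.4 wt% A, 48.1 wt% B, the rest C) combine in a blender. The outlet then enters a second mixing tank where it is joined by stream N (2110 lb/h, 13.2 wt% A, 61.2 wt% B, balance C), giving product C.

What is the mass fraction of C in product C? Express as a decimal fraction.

Overall, product flow = 5135 lb/h.
C in = 2490×0.391 + 535×0.415 + 2110×0.256 = 1735.8 lb/h.
C fraction in C = 0.338.

0.338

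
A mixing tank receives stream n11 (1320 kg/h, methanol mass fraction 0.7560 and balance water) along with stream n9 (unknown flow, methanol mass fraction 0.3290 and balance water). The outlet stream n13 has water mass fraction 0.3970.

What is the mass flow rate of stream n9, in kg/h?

737.1 kg/h

Let n9 be the unknown flow. Total out = 1320 + n9.
water balance: 322.08 + 0.671·n9 = 0.397·(1320 + n9)
(0.671 − 0.397)·n9 = 0.397×1320 − 322.08 = 201.96
n9 = 201.96 / 0.274 = 737.08 kg/h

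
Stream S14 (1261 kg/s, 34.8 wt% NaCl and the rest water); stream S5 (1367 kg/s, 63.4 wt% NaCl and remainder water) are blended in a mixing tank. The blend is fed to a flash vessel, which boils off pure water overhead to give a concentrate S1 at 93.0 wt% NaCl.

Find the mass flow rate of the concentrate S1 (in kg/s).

NaCl entering = 1261×0.348 + 1367×0.634 = 1305.5 kg/s.
All NaCl reports to S1, so S1 = 1305.5/0.930 = 1403.8 kg/s.

1404 kg/s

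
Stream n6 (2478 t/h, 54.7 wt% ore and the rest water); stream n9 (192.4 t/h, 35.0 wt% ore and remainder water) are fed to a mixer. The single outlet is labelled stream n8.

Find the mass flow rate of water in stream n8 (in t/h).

water out = water in = 2478×0.453 + 192.4×0.650 = 1247.6 t/h.

1248 t/h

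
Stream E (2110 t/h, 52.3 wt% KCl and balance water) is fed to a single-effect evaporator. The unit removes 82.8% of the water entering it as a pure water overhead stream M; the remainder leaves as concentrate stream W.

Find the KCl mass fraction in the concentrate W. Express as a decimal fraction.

0.8644

KCl is not removed: 2110×0.523 = 1103.5 t/h of KCl enters W.
water entering = 2110×0.477 = 1006.5 t/h; overhead removed = 0.828×1006.5 = 833.36 t/h.
Concentrate = 2110 − 833.36 = 1276.6 t/h.
Mass fraction = 1103.5/1276.6 = 0.8644.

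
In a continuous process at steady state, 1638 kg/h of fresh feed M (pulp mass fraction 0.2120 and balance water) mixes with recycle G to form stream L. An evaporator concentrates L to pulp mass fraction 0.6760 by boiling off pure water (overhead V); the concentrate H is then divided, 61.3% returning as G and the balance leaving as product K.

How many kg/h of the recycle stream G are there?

813.7 kg/h

Overall pulp balance (none leaves overhead): pulp in fresh feed = pulp in product, i.e. 1638×0.212 = (1−0.613)·H·0.676.
H = 347.26/(0.676×0.387) = 1327.4 kg/h.
Recycle G = 0.613×1327.4 = 813.68 kg/h.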